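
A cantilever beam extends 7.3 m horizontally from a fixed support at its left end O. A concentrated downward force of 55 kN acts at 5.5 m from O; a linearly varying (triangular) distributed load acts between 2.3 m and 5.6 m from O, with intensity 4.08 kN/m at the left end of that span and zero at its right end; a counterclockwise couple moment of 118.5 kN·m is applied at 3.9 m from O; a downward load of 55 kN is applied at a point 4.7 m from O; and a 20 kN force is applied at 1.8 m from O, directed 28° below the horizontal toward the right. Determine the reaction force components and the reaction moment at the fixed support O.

O_x = -17.66 kN, O_y = 126.1 kN, M_O = 482.3 kN·m

Resultant of the triangular load: ½ × 4.08 × 3.3 = 6.732 kN, acting at 3.4 m from O (one-third of the span from the peak).
ΣF_x = 0: O_x + 20·cos28° = 0 → O_x = -17.66 kN.
ΣF_y = 0: O_y − 55 − ½·4.08·3.3 − 55 − 20·sin28° = 0 → O_y = 126.1 kN.
ΣM about O: M_O − 55·5.5 − (½·4.08·3.3)·3.4 + 118.5 − 55·4.7 − 20·sin28°·1.8 = 0 → M_O = 482.3 kN·m.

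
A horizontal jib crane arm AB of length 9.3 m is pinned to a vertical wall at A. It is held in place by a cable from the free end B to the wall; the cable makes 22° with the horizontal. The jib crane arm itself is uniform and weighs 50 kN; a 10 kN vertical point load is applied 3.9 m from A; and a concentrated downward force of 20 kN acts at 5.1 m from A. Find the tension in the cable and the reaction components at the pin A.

ΣM about A: T·sin22°·9.3 − 50·4.65 − 10·3.9 − 20·5.1 = 0 → T = 373.5/(9.3·0.374607) = 107.209 ≈ 107.2 kN.
ΣF_x = 0: A_x − T·cos22° = 0 → A_x = 107.209 × 0.927184 = 99.40 kN.
ΣF_y = 0: A_y + T·sin22° − 50 − 10 − 20 = 0 → A_y = 80 − 107.209 × 0.374607 = 39.84 kN.

T = 107.2 kN, A_x = 99.40 kN, A_y = 39.84 kN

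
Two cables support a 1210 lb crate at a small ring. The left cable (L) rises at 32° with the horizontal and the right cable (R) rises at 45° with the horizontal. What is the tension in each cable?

T_L = 878.1 lb, T_R = 1053 lb

ΣF_x = 0: −T_L·cos32° + T_R·cos45° = 0 → T_R = 1.19932·T_L.
ΣF_y = 0: T_L·sin32° + T_R·sin45° = 1210.
Substitute: T_L·(0.529919 + 1.19932·0.707107) = 1210 → T_L = 878.105 ≈ 878.1 lb.
Then T_R = 1.19932 × 878.105 = 1053 lb.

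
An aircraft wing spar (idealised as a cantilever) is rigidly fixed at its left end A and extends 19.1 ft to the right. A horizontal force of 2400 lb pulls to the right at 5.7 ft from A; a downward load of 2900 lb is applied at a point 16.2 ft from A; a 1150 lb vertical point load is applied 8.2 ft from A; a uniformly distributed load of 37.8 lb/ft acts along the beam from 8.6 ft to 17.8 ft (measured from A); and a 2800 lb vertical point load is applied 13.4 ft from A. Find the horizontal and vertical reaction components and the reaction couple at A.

Resultant of the distributed load: 37.8 × 9.2 = 347.76 lb at 13.2 ft from A.
ΣF_x = 0: A_x + 2400 = 0 → A_x = -2400 lb.
ΣF_y = 0: A_y − 2900 − 1150 − 37.8·9.2 − 2800 = 0 → A_y = 7198 lb.
ΣM about A: M_A − 2900·16.2 − 1150·8.2 − (37.8·9.2)·13.2 − 2800·13.4 = 0 → M_A = 98520 lb·ft.

A_x = -2400 lb, A_y = 7198 lb, M_A = 98520 lb·ft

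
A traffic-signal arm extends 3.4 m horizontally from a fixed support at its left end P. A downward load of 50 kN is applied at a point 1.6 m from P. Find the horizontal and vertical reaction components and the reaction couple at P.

P_x = 0, P_y = 50.00 kN, M_P = 80.00 kN·m

ΣF_x = 0: P_x = 0.
ΣF_y = 0: P_y − 50 = 0 → P_y = 50.00 kN.
ΣM about P: M_P − 50·1.6 = 0 → M_P = 80.00 kN·m.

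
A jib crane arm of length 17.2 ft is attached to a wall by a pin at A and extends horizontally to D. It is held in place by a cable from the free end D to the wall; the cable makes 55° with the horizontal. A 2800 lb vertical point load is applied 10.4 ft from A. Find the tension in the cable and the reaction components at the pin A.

ΣM about A: T·sin55°·17.2 − 2800·10.4 = 0 → T = 29120/(17.2·0.819152) = 2066.8 ≈ 2067 lb.
ΣF_x = 0: A_x − T·cos55° = 0 → A_x = 2066.8 × 0.573576 = 1185 lb.
ΣF_y = 0: A_y + T·sin55° − 2800 = 0 → A_y = 2800 − 2066.8 × 0.819152 = 1107 lb.

T = 2067 lb, A_x = 1185 lb, A_y = 1107 lb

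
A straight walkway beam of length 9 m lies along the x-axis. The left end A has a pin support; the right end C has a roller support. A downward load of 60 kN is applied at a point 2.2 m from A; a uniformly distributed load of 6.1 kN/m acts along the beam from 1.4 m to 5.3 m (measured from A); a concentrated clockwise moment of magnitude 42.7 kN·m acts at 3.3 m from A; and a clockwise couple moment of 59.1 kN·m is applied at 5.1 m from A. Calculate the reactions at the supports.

Resultant of the distributed load: 6.1 × 3.9 = 23.79 kN at 3.35 m from A.
Taking moments about A: C_y·9 − 60·2.2 − (6.1·3.9)·3.35 − 42.7 − 59.1 = 0 → C_y = 313.4965/9 = 34.8329 ≈ 34.83 kN.
ΣF_y = 0: A_y + 34.8329 − 60 − 6.1·3.9 = 0 → A_y = 48.96 kN.
ΣF_x = 0: no horizontal applied forces, so A_x = 0.

A_x = 0, A_y = 48.96 kN, C_y = 34.83 kN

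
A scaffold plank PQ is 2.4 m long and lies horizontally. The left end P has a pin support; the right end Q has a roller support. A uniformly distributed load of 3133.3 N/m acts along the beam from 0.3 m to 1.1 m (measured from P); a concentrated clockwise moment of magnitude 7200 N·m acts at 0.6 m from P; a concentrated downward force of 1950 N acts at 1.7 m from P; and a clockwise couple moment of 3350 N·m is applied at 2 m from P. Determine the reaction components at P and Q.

P_x = 0, P_y = -2052 N, Q_y = 6508 N

Resultant of the distributed load: 3133.3 × 0.8 = 2506.64 N at 0.7 m from P.
Taking moments about P: Q_y·2.4 − (3133.3·0.8)·0.7 − 7200 − 1950·1.7 − 3350 = 0 → Q_y = 15619.648/2.4 = 6508.19 ≈ 6508 N.
ΣF_y = 0: P_y + 6508.19 − 3133.3·0.8 − 1950 = 0 → P_y = -2052 N.
ΣF_x = 0: no horizontal applied forces, so P_x = 0.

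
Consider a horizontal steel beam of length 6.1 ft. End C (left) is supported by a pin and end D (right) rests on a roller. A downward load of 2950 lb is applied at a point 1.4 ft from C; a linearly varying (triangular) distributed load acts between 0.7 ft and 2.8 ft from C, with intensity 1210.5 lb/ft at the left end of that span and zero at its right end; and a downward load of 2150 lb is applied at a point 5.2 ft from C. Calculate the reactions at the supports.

Resultant of the triangular load: ½ × 1210.5 × 2.1 = 1271.025 lb, acting at 1.4 ft from C (one-third of the span from the peak).
ΣM about C: D_y·6.1 − 2950·1.4 − (½·1210.5·2.1)·1.4 − 2150·5.2 = 0 → D_y = 17089.435/6.1 = 2801.55 ≈ 2802 lb.
ΣF_y = 0: C_y + 2801.55 − 2950 − ½·1210.5·2.1 − 2150 = 0 → C_y = 3569 lb.
ΣF_x = 0: no horizontal applied forces, so C_x = 0.

C_x = 0, C_y = 3569 lb, D_y = 2802 lb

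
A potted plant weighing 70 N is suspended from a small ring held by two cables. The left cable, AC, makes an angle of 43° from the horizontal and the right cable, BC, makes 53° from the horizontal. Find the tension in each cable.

ΣF_x = 0: −T_AC·cos43° + T_BC·cos53° = 0 → T_BC = 1.21525·T_AC.
ΣF_y = 0: T_AC·sin43° + T_BC·sin53° = 70.
Substitute: T_AC·(0.681998 + 1.21525·0.798636) = 70 → T_AC = 42.359 ≈ 42.36 N.
Then T_BC = 1.21525 × 42.359 = 51.48 N.

T_AC = 42.36 N, T_BC = 51.48 N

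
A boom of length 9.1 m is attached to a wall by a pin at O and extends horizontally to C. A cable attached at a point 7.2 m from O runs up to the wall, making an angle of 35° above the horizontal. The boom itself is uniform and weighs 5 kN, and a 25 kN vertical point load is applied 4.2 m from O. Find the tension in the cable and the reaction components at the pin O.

ΣM about O: T·sin35°·7.2 − 5·4.55 − 25·4.2 = 0 → T = 127.75/(7.2·0.573576) = 30.9341 ≈ 30.93 kN.
ΣF_x = 0: O_x − T·cos35° = 0 → O_x = 30.9341 × 0.819152 = 25.34 kN.
ΣF_y = 0: O_y + T·sin35° − 5 − 25 = 0 → O_y = 30 − 30.9341 × 0.573576 = 12.26 kN.

T = 30.93 kN, O_x = 25.34 kN, O_y = 12.26 kN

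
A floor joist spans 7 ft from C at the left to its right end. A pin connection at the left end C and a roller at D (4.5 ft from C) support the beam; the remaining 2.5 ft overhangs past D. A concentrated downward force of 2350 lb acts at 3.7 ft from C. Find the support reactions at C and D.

C_x = 0, C_y = 417.8 lb, D_y = 1932 lb

ΣM about C: D_y·4.5 − 2350·3.7 = 0 → D_y = 8695/4.5 = 1932.22 ≈ 1932 lb.
ΣF_y = 0: C_y + 1932.22 − 2350 = 0 → C_y = 417.8 lb.
ΣF_x = 0: no horizontal applied forces, so C_x = 0.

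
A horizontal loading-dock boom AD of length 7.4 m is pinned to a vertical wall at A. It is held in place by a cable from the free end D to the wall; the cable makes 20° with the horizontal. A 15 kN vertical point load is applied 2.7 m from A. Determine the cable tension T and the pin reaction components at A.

ΣM about A: T·sin20°·7.4 − 15·2.7 = 0 → T = 40.5/(7.4·0.34202) = 16.0019 ≈ 16.00 kN.
ΣF_x = 0: A_x − T·cos20° = 0 → A_x = 16.0019 × 0.939693 = 15.04 kN.
ΣF_y = 0: A_y + T·sin20° − 15 = 0 → A_y = 15 − 16.0019 × 0.34202 = 9.527 kN.

T = 16.00 kN, A_x = 15.04 kN, A_y = 9.527 kN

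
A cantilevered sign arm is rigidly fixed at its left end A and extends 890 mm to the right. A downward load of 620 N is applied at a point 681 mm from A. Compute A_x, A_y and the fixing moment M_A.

A_x = 0, A_y = 620.0 N, M_A = 422200 N·mm

ΣF_x = 0: A_x = 0.
ΣF_y = 0: A_y − 620 = 0 → A_y = 620.0 N.
ΣM about A: M_A − 620·681 = 0 → M_A = 422200 N·mm.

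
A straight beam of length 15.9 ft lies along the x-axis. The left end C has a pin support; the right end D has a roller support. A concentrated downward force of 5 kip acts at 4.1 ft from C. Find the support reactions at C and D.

Taking moments about C: D_y·15.9 − 5·4.1 = 0 → D_y = 20.5/15.9 = 1.28931 ≈ 1.289 kip.
ΣF_y = 0: C_y + 1.28931 − 5 = 0 → C_y = 3.711 kip.
ΣF_x = 0: no horizontal applied forces, so C_x = 0.

C_x = 0, C_y = 3.711 kip, D_y = 1.289 kip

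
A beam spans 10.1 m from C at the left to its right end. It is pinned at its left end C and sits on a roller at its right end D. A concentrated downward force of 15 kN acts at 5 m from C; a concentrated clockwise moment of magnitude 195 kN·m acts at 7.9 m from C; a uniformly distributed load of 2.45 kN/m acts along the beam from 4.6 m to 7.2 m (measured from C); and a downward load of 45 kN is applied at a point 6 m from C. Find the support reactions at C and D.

C_x = 0, C_y = 9.184 kN, D_y = 57.19 kN

Resultant of the distributed load: 2.45 × 2.6 = 6.37 kN at 5.9 m from C.
Moments about C: D_y·10.1 − 15·5 − 195 − (2.45·2.6)·5.9 − 45·6 = 0 → D_y = 577.583/10.1 = 57.1864 ≈ 57.19 kN.
ΣF_y = 0: C_y + 57.1864 − 15 − 2.45·2.6 − 45 = 0 → C_y = 9.184 kN.
ΣF_x = 0: no horizontal applied forces, so C_x = 0.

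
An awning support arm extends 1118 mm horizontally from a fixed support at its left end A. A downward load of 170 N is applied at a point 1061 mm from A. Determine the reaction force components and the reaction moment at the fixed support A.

ΣF_x = 0: A_x = 0.
ΣF_y = 0: A_y − 170 = 0 → A_y = 170.0 N.
ΣM about A: M_A − 170·1061 = 0 → M_A = 180400 N·mm.

A_x = 0, A_y = 170.0 N, M_A = 180400 N·mm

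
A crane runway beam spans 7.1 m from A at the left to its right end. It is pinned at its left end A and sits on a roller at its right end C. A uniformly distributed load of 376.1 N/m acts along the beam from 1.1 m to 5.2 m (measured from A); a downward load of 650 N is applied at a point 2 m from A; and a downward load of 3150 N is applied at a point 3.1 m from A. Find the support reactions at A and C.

Resultant of the distributed load: 376.1 × 4.1 = 1542.01 N at 3.15 m from A.
ΣM about A: C_y·7.1 − (376.1·4.1)·3.15 − 650·2 − 3150·3.1 = 0 → C_y = 15922.3315/7.1 = 2242.58 ≈ 2243 N.
ΣF_y = 0: A_y + 2242.58 − 376.1·4.1 − 650 − 3150 = 0 → A_y = 3099 N.
ΣF_x = 0: no horizontal applied forces, so A_x = 0.

A_x = 0, A_y = 3099 N, C_y = 2243 N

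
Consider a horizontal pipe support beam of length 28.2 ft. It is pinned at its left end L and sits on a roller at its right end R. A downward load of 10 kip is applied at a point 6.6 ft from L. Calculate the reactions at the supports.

L_x = 0, L_y = 7.660 kip, R_y = 2.340 kip

ΣM about L: R_y·28.2 − 10·6.6 = 0 → R_y = 66/28.2 = 2.34043 ≈ 2.340 kip.
ΣF_y = 0: L_y + 2.34043 − 10 = 0 → L_y = 7.660 kip.
ΣF_x = 0: no horizontal applied forces, so L_x = 0.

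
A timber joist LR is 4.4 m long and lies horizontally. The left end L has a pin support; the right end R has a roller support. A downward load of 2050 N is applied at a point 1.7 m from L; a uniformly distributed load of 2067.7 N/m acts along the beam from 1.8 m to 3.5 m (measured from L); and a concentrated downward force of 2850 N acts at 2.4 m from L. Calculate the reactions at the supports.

L_x = 0, L_y = 3951 N, R_y = 4464 N

Resultant of the distributed load: 2067.7 × 1.7 = 3515.09 N at 2.65 m from L.
Taking moments about L: R_y·4.4 − 2050·1.7 − (2067.7·1.7)·2.65 − 2850·2.4 = 0 → R_y = 19639.9885/4.4 = 4463.63 ≈ 4464 N.
ΣF_y = 0: L_y + 4463.63 − 2050 − 2067.7·1.7 − 2850 = 0 → L_y = 3951 N.
ΣF_x = 0: no horizontal applied forces, so L_x = 0.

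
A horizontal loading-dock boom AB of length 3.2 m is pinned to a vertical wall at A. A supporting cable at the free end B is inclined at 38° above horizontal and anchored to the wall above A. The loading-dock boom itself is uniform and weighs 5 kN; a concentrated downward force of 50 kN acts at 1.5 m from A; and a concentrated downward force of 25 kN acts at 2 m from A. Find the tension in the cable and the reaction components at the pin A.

ΣM about A: T·sin38°·3.2 − 5·1.6 − 50·1.5 − 25·2 = 0 → T = 133/(3.2·0.615661) = 67.5087 ≈ 67.51 kN.
ΣF_x = 0: A_x − T·cos38° = 0 → A_x = 67.5087 × 0.788011 = 53.20 kN.
ΣF_y = 0: A_y + T·sin38° − 5 − 50 − 25 = 0 → A_y = 80 − 67.5087 × 0.615661 = 38.44 kN.

T = 67.51 kN, A_x = 53.20 kN, A_y = 38.44 kN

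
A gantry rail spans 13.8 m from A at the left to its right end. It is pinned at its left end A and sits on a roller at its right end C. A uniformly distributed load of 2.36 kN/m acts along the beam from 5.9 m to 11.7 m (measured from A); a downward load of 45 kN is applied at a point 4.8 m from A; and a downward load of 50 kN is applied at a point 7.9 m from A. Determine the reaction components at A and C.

A_x = 0, A_y = 55.68 kN, C_y = 53.00 kN

Resultant of the distributed load: 2.36 × 5.8 = 13.688 kN at 8.8 m from A.
Moments about A: C_y·13.8 − (2.36·5.8)·8.8 − 45·4.8 − 50·7.9 = 0 → C_y = 731.4544/13.8 = 53.0039 ≈ 53.00 kN.
ΣF_y = 0: A_y + 53.0039 − 2.36·5.8 − 45 − 50 = 0 → A_y = 55.68 kN.
ΣF_x = 0: no horizontal applied forces, so A_x = 0.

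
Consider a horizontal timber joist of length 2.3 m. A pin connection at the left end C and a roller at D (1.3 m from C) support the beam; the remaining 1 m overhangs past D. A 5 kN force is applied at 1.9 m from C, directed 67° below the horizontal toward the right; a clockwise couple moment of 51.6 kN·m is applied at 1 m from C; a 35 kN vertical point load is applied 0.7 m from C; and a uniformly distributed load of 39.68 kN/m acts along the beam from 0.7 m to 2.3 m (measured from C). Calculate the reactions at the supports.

Resultant of the distributed load: 39.68 × 1.6 = 63.488 kN at 1.5 m from C.
Taking moments about C: D_y·1.3 − 5·sin67°·1.9 − 51.6 − 35·0.7 − (39.68·1.6)·1.5 = 0 → D_y = 180.077/1.3 = 138.521 ≈ 138.5 kN.
ΣF_y = 0: C_y + 138.521 − 5·sin67° − 35 − 39.68·1.6 = 0 → C_y = -35.43 kN.
ΣF_x = 0: C_x + 5·cos67° = 0 → C_x = -1.954 kN.

C_x = -1.954 kN, C_y = -35.43 kN, D_y = 138.5 kN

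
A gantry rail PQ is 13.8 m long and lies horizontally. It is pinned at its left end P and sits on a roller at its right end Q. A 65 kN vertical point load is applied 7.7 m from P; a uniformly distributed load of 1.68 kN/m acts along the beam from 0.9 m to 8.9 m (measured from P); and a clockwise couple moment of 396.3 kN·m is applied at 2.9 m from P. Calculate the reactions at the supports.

Resultant of the distributed load: 1.68 × 8 = 13.44 kN at 4.9 m from P.
Taking moments about P: Q_y·13.8 − 65·7.7 − (1.68·8)·4.9 − 396.3 = 0 → Q_y = 962.656/13.8 = 69.7577 ≈ 69.76 kN.
ΣF_y = 0: P_y + 69.7577 − 65 − 1.68·8 = 0 → P_y = 8.682 kN.
ΣF_x = 0: no horizontal applied forces, so P_x = 0.

P_x = 0, P_y = 8.682 kN, Q_y = 69.76 kN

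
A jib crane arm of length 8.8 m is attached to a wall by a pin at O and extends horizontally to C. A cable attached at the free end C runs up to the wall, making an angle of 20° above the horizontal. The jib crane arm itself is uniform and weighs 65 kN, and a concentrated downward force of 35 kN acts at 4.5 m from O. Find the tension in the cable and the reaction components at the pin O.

T = 147.4 kN, O_x = 138.5 kN, O_y = 49.60 kN

ΣM about O: T·sin20°·8.8 − 65·4.4 − 35·4.5 = 0 → T = 443.5/(8.8·0.34202) = 147.353 ≈ 147.4 kN.
ΣF_x = 0: O_x − T·cos20° = 0 → O_x = 147.353 × 0.939693 = 138.5 kN.
ΣF_y = 0: O_y + T·sin20° − 65 − 35 = 0 → O_y = 100 − 147.353 × 0.34202 = 49.60 kN.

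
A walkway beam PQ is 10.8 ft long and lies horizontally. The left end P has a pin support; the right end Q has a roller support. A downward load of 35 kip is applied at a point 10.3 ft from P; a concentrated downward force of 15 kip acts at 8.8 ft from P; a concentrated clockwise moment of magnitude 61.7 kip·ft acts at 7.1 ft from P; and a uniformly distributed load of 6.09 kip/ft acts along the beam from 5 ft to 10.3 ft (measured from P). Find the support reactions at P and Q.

Resultant of the distributed load: 6.09 × 5.3 = 32.277 kip at 7.65 ft from P.
ΣM about P: Q_y·10.8 − 35·10.3 − 15·8.8 − 61.7 − (6.09·5.3)·7.65 = 0 → Q_y = 801.11905/10.8 = 74.1777 ≈ 74.18 kip.
ΣF_y = 0: P_y + 74.1777 − 35 − 15 − 6.09·5.3 = 0 → P_y = 8.099 kip.
ΣF_x = 0: no horizontal applied forces, so P_x = 0.

P_x = 0, P_y = 8.099 kip, Q_y = 74.18 kip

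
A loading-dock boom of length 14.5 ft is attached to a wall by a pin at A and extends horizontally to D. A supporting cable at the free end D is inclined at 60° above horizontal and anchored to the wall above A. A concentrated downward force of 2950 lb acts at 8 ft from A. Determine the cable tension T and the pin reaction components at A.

ΣM about A: T·sin60°·14.5 − 2950·8 = 0 → T = 23600/(14.5·0.866025) = 1879.38 ≈ 1879 lb.
ΣF_x = 0: A_x − T·cos60° = 0 → A_x = 1879.38 × 0.5 = 939.7 lb.
ΣF_y = 0: A_y + T·sin60° − 2950 = 0 → A_y = 2950 − 1879.38 × 0.866025 = 1322 lb.

T = 1879 lb, A_x = 939.7 lb, A_y = 1322 lb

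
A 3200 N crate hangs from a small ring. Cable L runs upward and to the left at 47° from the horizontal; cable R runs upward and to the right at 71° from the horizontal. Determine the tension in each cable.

ΣF_x = 0: −T_L·cos47° + T_R·cos71° = 0 → T_R = 2.09479·T_L.
ΣF_y = 0: T_L·sin47° + T_R·sin71° = 3200.
Substitute: T_L·(0.731354 + 2.09479·0.945519) = 3200 → T_L = 1179.93 ≈ 1180 N.
Then T_R = 2.09479 × 1179.93 = 2472 N.

T_L = 1180 N, T_R = 2472 N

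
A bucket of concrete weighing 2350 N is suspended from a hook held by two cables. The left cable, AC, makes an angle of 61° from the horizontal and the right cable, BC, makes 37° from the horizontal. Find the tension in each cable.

T_AC = 1895 N, T_BC = 1150 N

ΣF_x = 0: −T_AC·cos61° + T_BC·cos37° = 0 → T_BC = 0.607047·T_AC.
ΣF_y = 0: T_AC·sin61° + T_BC·sin37° = 2350.
Substitute: T_AC·(0.87462 + 0.607047·0.601815) = 2350 → T_AC = 1895.24 ≈ 1895 N.
Then T_BC = 0.607047 × 1895.24 = 1150 N.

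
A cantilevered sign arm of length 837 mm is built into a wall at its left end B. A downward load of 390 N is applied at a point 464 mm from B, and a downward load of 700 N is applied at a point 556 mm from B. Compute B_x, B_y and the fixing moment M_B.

ΣF_x = 0: B_x = 0.
ΣF_y = 0: B_y − 390 − 700 = 0 → B_y = 1090 N.
ΣM about B: M_B − 390·464 − 700·556 = 0 → M_B = 570200 N·mm.

B_x = 0, B_y = 1090 N, M_B = 570200 N·mm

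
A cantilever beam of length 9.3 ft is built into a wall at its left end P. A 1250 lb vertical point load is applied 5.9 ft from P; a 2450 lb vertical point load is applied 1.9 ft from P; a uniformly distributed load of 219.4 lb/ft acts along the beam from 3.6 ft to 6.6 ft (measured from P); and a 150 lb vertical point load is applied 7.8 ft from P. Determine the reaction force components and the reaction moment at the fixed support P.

P_x = 0, P_y = 4508 lb, M_P = 16560 lb·ft

Resultant of the distributed load: 219.4 × 3 = 658.2 lb at 5.1 ft from P.
ΣF_x = 0: P_x = 0.
ΣF_y = 0: P_y − 1250 − 2450 − 219.4·3 − 150 = 0 → P_y = 4508 lb.
ΣM about P: M_P − 1250·5.9 − 2450·1.9 − (219.4·3)·5.1 − 150·7.8 = 0 → M_P = 16560 lb·ft.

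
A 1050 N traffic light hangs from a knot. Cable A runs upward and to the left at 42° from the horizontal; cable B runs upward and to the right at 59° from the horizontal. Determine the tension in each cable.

ΣF_x = 0: −T_A·cos42° + T_B·cos59° = 0 → T_B = 1.44289·T_A.
ΣF_y = 0: T_A·sin42° + T_B·sin59° = 1050.
Substitute: T_A·(0.669131 + 1.44289·0.857167) = 1050 → T_A = 550.913 ≈ 550.9 N.
Then T_B = 1.44289 × 550.913 = 794.9 N.

T_A = 550.9 N, T_B = 794.9 N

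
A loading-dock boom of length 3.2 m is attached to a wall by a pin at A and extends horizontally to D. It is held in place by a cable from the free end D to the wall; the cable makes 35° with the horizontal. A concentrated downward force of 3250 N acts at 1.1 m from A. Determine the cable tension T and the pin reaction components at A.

T = 1948 N, A_x = 1596 N, A_y = 2133 N

ΣM about A: T·sin35°·3.2 − 3250·1.1 = 0 → T = 3575/(3.2·0.573576) = 1947.76 ≈ 1948 N.
ΣF_x = 0: A_x − T·cos35° = 0 → A_x = 1947.76 × 0.819152 = 1596 N.
ΣF_y = 0: A_y + T·sin35° − 3250 = 0 → A_y = 3250 − 1947.76 × 0.573576 = 2133 N.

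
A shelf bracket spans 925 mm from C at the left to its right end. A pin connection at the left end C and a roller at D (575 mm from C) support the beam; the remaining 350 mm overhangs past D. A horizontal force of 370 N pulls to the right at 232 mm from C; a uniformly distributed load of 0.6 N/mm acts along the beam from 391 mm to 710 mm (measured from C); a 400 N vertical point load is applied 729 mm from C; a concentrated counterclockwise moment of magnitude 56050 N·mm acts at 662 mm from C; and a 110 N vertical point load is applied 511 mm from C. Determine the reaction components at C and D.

C_x = -370.0 N, C_y = 10.75 N, D_y = 690.7 N

Resultant of the distributed load: 0.6 × 319 = 191.4 N at 550.5 mm from C.
Moments about C: D_y·575 − (0.6·319)·550.5 − 400·729 + 56050 − 110·511 = 0 → D_y = 397125.7/575 = 690.653 ≈ 690.7 N.
ΣF_y = 0: C_y + 690.653 − 0.6·319 − 400 − 110 = 0 → C_y = 10.75 N.
ΣF_x = 0: C_x + 370 = 0 → C_x = -370.0 N.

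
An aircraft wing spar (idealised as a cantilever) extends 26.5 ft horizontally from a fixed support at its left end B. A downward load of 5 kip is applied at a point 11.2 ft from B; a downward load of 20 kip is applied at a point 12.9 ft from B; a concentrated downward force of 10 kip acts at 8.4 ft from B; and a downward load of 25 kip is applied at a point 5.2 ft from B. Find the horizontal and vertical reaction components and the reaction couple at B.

ΣF_x = 0: B_x = 0.
ΣF_y = 0: B_y − 5 − 20 − 10 − 25 = 0 → B_y = 60.00 kip.
ΣM about B: M_B − 5·11.2 − 20·12.9 − 10·8.4 − 25·5.2 = 0 → M_B = 528.0 kip·ft.

B_x = 0, B_y = 60.00 kip, M_B = 528.0 kip·ft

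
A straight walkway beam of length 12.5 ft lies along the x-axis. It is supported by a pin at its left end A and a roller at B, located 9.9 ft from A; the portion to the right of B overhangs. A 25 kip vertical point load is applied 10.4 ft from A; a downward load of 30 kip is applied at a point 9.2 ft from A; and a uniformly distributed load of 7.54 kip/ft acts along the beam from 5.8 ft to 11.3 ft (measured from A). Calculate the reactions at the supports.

Resultant of the distributed load: 7.54 × 5.5 = 41.47 kip at 8.55 ft from A.
Taking moments about A: B_y·9.9 − 25·10.4 − 30·9.2 − (7.54·5.5)·8.55 = 0 → B_y = 890.5685/9.9 = 89.9564 ≈ 89.96 kip.
ΣF_y = 0: A_y + 89.9564 − 25 − 30 − 7.54·5.5 = 0 → A_y = 6.514 kip.
ΣF_x = 0: no horizontal applied forces, so A_x = 0.

A_x = 0, A_y = 6.514 kip, B_y = 89.96 kip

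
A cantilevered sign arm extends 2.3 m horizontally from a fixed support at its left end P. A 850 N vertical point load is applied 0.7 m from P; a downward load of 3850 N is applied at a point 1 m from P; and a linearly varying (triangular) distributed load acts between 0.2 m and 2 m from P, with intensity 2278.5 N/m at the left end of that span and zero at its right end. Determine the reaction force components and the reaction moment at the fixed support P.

P_x = 0, P_y = 6751 N, M_P = 6086 N·m

Resultant of the triangular load: ½ × 2278.5 × 1.8 = 2050.65 N, acting at 0.8 m from P (one-third of the span from the peak).
ΣF_x = 0: P_x = 0.
ΣF_y = 0: P_y − 850 − 3850 − ½·2278.5·1.8 = 0 → P_y = 6751 N.
ΣM about P: M_P − 850·0.7 − 3850·1 − (½·2278.5·1.8)·0.8 = 0 → M_P = 6086 N·m.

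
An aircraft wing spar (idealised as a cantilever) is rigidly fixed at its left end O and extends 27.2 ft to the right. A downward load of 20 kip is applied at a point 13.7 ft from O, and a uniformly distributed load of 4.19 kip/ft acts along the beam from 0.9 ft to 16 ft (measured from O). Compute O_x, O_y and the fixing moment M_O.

O_x = 0, O_y = 83.27 kip, M_O = 808.6 kip·ft

Resultant of the distributed load: 4.19 × 15.1 = 63.269 kip at 8.45 ft from O.
ΣF_x = 0: O_x = 0.
ΣF_y = 0: O_y − 20 − 4.19·15.1 = 0 → O_y = 83.27 kip.
ΣM about O: M_O − 20·13.7 − (4.19·15.1)·8.45 = 0 → M_O = 808.6 kip·ft.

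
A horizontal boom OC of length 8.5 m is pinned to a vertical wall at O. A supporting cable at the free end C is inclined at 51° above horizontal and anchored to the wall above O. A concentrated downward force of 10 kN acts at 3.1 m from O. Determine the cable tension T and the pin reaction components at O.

T = 4.693 kN, O_x = 2.953 kN, O_y = 6.353 kN

ΣM about O: T·sin51°·8.5 − 10·3.1 = 0 → T = 31/(8.5·0.777146) = 4.69289 ≈ 4.693 kN.
ΣF_x = 0: O_x − T·cos51° = 0 → O_x = 4.69289 × 0.62932 = 2.953 kN.
ΣF_y = 0: O_y + T·sin51° − 10 = 0 → O_y = 10 − 4.69289 × 0.777146 = 6.353 kN.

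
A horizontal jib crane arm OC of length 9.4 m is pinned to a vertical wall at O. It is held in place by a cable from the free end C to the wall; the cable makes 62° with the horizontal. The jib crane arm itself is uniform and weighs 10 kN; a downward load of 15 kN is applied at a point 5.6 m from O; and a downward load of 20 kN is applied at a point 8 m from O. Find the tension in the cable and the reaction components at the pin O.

ΣM about O: T·sin62°·9.4 − 10·4.7 − 15·5.6 − 20·8 = 0 → T = 291/(9.4·0.882948) = 35.0615 ≈ 35.06 kN.
ΣF_x = 0: O_x − T·cos62° = 0 → O_x = 35.0615 × 0.469472 = 16.46 kN.
ΣF_y = 0: O_y + T·sin62° − 10 − 15 − 20 = 0 → O_y = 45 − 35.0615 × 0.882948 = 14.04 kN.

T = 35.06 kN, O_x = 16.46 kN, O_y = 14.04 kN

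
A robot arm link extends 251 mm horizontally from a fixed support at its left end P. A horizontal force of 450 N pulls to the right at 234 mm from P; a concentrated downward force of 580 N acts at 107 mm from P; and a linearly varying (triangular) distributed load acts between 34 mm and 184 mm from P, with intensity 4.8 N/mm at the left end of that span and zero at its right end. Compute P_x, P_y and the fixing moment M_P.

P_x = -450.0 N, P_y = 940.0 N, M_P = 92300 N·mm

Resultant of the triangular load: ½ × 4.8 × 150 = 360 N, acting at 84 mm from P (one-third of the span from the peak).
ΣF_x = 0: P_x + 450 = 0 → P_x = -450.0 N.
ΣF_y = 0: P_y − 580 − ½·4.8·150 = 0 → P_y = 940.0 N.
ΣM about P: M_P − 580·107 − (½·4.8·150)·84 = 0 → M_P = 92300 N·mm.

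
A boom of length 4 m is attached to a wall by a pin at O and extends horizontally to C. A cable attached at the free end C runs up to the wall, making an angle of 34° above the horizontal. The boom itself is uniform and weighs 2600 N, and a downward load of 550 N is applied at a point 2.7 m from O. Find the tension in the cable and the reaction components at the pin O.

ΣM about O: T·sin34°·4 − 2600·2 − 550·2.7 = 0 → T = 6685/(4·0.559193) = 2988.68 ≈ 2989 N.
ΣF_x = 0: O_x − T·cos34° = 0 → O_x = 2988.68 × 0.829038 = 2478 N.
ΣF_y = 0: O_y + T·sin34° − 2600 − 550 = 0 → O_y = 3150 − 2988.68 × 0.559193 = 1479 N.

T = 2989 N, O_x = 2478 N, O_y = 1479 N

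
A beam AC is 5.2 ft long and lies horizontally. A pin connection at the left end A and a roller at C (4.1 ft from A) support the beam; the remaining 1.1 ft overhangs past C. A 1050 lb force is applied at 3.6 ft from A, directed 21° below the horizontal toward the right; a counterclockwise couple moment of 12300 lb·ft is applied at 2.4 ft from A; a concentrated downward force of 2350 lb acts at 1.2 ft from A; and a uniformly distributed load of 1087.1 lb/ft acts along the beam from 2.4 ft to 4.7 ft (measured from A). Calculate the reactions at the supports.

Resultant of the distributed load: 1087.1 × 2.3 = 2500.33 lb at 3.55 ft from A.
Moments about A: C_y·4.1 − 1050·sin21°·3.6 + 12300 − 2350·1.2 − (1087.1·2.3)·3.55 = 0 → C_y = 750.802/4.1 = 183.122 ≈ 183.1 lb.
ΣF_y = 0: A_y + 183.122 − 1050·sin21° − 2350 − 1087.1·2.3 = 0 → A_y = 5043 lb.
ΣF_x = 0: A_x + 1050·cos21° = 0 → A_x = -980.3 lb.

A_x = -980.3 lb, A_y = 5043 lb, C_y = 183.1 lb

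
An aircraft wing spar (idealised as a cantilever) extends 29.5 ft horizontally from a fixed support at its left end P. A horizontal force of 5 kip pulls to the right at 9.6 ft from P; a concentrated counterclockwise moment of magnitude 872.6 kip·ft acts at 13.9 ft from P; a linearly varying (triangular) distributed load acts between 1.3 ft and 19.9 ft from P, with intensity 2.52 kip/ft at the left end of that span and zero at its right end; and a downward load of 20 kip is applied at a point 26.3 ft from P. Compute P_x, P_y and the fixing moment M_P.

P_x = -5.000 kip, P_y = 43.44 kip, M_P = -170.8 kip·ft

Resultant of the triangular load: ½ × 2.52 × 18.6 = 23.436 kip, acting at 7.5 ft from P (one-third of the span from the peak).
ΣF_x = 0: P_x + 5 = 0 → P_x = -5.000 kip.
ΣF_y = 0: P_y − ½·2.52·18.6 − 20 = 0 → P_y = 43.44 kip.
ΣM about P: M_P + 872.6 − (½·2.52·18.6)·7.5 − 20·26.3 = 0 → M_P = -170.8 kip·ft.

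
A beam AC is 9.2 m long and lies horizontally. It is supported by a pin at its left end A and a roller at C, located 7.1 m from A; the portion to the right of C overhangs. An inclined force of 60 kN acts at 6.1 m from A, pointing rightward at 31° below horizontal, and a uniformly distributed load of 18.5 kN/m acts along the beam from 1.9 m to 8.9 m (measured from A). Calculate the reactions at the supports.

A_x = -51.43 kN, A_y = 35.36 kN, C_y = 125.0 kN

Resultant of the distributed load: 18.5 × 7 = 129.5 kN at 5.4 m from A.
ΣM about A: C_y·7.1 − 60·sin31°·6.1 − (18.5·7)·5.4 = 0 → C_y = 887.804/7.1 = 125.043 ≈ 125.0 kN.
ΣF_y = 0: A_y + 125.043 − 60·sin31° − 18.5·7 = 0 → A_y = 35.36 kN.
ΣF_x = 0: A_x + 60·cos31° = 0 → A_x = -51.43 kN.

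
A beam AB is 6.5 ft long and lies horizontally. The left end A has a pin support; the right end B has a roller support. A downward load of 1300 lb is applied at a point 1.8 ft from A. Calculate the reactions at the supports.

A_x = 0, A_y = 940.0 lb, B_y = 360.0 lb

Taking moments about A: B_y·6.5 − 1300·1.8 = 0 → B_y = 2340/6.5 = 360.0 lb.
ΣF_y = 0: A_y + 360 − 1300 = 0 → A_y = 940.0 lb.
ΣF_x = 0: no horizontal applied forces, so A_x = 0.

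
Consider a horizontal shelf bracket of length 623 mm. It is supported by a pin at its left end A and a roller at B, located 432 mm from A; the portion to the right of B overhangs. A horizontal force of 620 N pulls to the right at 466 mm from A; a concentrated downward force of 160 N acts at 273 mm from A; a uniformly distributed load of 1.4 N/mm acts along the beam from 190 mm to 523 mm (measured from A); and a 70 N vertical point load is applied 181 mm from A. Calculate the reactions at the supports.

Resultant of the distributed load: 1.4 × 333 = 466.2 N at 356.5 mm from A.
ΣM about A: B_y·432 − 160·273 − (1.4·333)·356.5 − 70·181 = 0 → B_y = 222550.3/432 = 515.163 ≈ 515.2 N.
ΣF_y = 0: A_y + 515.163 − 160 − 1.4·333 − 70 = 0 → A_y = 181.0 N.
ΣF_x = 0: A_x + 620 = 0 → A_x = -620.0 N.

A_x = -620.0 N, A_y = 181.0 N, B_y = 515.2 N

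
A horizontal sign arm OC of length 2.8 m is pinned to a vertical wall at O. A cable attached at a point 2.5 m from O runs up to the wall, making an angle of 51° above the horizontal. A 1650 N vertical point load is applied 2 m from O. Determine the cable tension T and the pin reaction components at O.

T = 1699 N, O_x = 1069 N, O_y = 330.0 N

ΣM about O: T·sin51°·2.5 − 1650·2 = 0 → T = 3300/(2.5·0.777146) = 1698.52 ≈ 1699 N.
ΣF_x = 0: O_x − T·cos51° = 0 → O_x = 1698.52 × 0.62932 = 1069 N.
ΣF_y = 0: O_y + T·sin51° − 1650 = 0 → O_y = 1650 − 1698.52 × 0.777146 = 330.0 N.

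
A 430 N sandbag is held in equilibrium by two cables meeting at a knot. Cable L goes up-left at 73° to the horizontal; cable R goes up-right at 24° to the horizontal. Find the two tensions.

T_L = 395.8 N, T_R = 126.7 N

ΣF_x = 0: −T_L·cos73° + T_R·cos24° = 0 → T_R = 0.320041·T_L.
ΣF_y = 0: T_L·sin73° + T_R·sin24° = 430.
Substitute: T_L·(0.956305 + 0.320041·0.406737) = 430 → T_L = 395.774 ≈ 395.8 N.
Then T_R = 0.320041 × 395.774 = 126.7 N.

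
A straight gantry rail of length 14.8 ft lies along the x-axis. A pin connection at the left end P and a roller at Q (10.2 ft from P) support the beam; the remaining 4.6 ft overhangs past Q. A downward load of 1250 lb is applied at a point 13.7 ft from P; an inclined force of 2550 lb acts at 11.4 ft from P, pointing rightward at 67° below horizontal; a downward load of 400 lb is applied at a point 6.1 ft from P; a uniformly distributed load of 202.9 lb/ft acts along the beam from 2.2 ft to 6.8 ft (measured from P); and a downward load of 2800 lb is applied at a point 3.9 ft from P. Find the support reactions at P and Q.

Resultant of the distributed load: 202.9 × 4.6 = 933.34 lb at 4.5 ft from P.
ΣM about P: Q_y·10.2 − 1250·13.7 − 2550·sin67°·11.4 − 400·6.1 − (202.9·4.6)·4.5 − 2800·3.9 = 0 → Q_y = 61444.1/10.2 = 6023.93 ≈ 6024 lb.
ΣF_y = 0: P_y + 6023.93 − 1250 − 2550·sin67° − 400 − 202.9·4.6 − 2800 = 0 → P_y = 1707 lb.
ΣF_x = 0: P_x + 2550·cos67° = 0 → P_x = -996.4 lb.

P_x = -996.4 lb, P_y = 1707 lb, Q_y = 6024 lb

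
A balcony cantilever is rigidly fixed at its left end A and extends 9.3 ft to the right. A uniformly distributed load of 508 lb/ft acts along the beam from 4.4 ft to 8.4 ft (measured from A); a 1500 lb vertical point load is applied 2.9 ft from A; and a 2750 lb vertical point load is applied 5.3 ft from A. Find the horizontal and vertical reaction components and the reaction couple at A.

Resultant of the distributed load: 508 × 4 = 2032 lb at 6.4 ft from A.
ΣF_x = 0: A_x = 0.
ΣF_y = 0: A_y − 508·4 − 1500 − 2750 = 0 → A_y = 6282 lb.
ΣM about A: M_A − (508·4)·6.4 − 1500·2.9 − 2750·5.3 = 0 → M_A = 31930 lb·ft.

A_x = 0, A_y = 6282 lb, M_A = 31930 lb·ft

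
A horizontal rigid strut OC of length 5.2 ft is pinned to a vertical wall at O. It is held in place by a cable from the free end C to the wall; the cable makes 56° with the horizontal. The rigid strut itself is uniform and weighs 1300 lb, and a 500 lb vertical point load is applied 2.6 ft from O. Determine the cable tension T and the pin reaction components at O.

ΣM about O: T·sin56°·5.2 − 1300·2.6 − 500·2.6 = 0 → T = 4680/(5.2·0.829038) = 1085.6 ≈ 1086 lb.
ΣF_x = 0: O_x − T·cos56° = 0 → O_x = 1085.6 × 0.559193 = 607.1 lb.
ΣF_y = 0: O_y + T·sin56° − 1300 − 500 = 0 → O_y = 1800 − 1085.6 × 0.829038 = 900.0 lb.

T = 1086 lb, O_x = 607.1 lb, O_y = 900.0 lb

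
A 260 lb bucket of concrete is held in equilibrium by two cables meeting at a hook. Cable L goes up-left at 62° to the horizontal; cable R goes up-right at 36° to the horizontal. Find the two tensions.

ΣF_x = 0: −T_L·cos62° + T_R·cos36° = 0 → T_R = 0.580299·T_L.
ΣF_y = 0: T_L·sin62° + T_R·sin36° = 260.
Substitute: T_L·(0.882948 + 0.580299·0.587785) = 260 → T_L = 212.412 ≈ 212.4 lb.
Then T_R = 0.580299 × 212.412 = 123.3 lb.

T_L = 212.4 lb, T_R = 123.3 lb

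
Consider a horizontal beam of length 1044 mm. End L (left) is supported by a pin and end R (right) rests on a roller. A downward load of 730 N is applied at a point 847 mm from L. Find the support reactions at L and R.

ΣM about L: R_y·1044 − 730·847 = 0 → R_y = 618310/1044 = 592.251 ≈ 592.3 N.
ΣF_y = 0: L_y + 592.251 − 730 = 0 → L_y = 137.7 N.
ΣF_x = 0: no horizontal applied forces, so L_x = 0.

L_x = 0, L_y = 137.7 N, R_y = 592.3 N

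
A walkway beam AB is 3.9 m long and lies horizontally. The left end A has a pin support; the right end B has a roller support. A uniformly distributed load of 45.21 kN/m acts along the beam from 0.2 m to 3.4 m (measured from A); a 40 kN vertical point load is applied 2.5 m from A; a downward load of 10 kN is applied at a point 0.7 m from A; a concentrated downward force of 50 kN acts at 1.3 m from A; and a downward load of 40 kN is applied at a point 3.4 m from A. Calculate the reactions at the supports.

Resultant of the distributed load: 45.21 × 3.2 = 144.672 kN at 1.8 m from A.
Taking moments about A: B_y·3.9 − (45.21·3.2)·1.8 − 40·2.5 − 10·0.7 − 50·1.3 − 40·3.4 = 0 → B_y = 568.4096/3.9 = 145.746 ≈ 145.7 kN.
ΣF_y = 0: A_y + 145.746 − 45.21·3.2 − 40 − 10 − 50 − 40 = 0 → A_y = 138.9 kN.
ΣF_x = 0: no horizontal applied forces, so A_x = 0.

A_x = 0, A_y = 138.9 kN, B_y = 145.7 kN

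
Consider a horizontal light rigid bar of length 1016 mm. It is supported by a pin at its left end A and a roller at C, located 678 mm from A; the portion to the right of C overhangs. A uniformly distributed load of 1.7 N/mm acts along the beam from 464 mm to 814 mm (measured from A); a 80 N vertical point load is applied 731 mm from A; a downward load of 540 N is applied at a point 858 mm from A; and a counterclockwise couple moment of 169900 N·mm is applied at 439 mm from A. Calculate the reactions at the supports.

Resultant of the distributed load: 1.7 × 350 = 595 N at 639 mm from A.
Moments about A: C_y·678 − (1.7·350)·639 − 80·731 − 540·858 + 169900 = 0 → C_y = 732105/678 = 1079.8 ≈ 1080 N.
ΣF_y = 0: A_y + 1079.8 − 1.7·350 − 80 − 540 = 0 → A_y = 135.2 N.
ΣF_x = 0: no horizontal applied forces, so A_x = 0.

A_x = 0, A_y = 135.2 N, C_y = 1080 N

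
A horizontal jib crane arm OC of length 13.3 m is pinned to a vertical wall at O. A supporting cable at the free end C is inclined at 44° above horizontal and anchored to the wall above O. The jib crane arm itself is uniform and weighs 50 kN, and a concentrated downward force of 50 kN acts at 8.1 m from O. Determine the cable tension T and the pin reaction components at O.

ΣM about O: T·sin44°·13.3 − 50·6.65 − 50·8.1 = 0 → T = 737.5/(13.3·0.694658) = 79.8251 ≈ 79.83 kN.
ΣF_x = 0: O_x − T·cos44° = 0 → O_x = 79.8251 × 0.71934 = 57.42 kN.
ΣF_y = 0: O_y + T·sin44° − 50 − 50 = 0 → O_y = 100 − 79.8251 × 0.694658 = 44.55 kN.

T = 79.83 kN, O_x = 57.42 kN, O_y = 44.55 kN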